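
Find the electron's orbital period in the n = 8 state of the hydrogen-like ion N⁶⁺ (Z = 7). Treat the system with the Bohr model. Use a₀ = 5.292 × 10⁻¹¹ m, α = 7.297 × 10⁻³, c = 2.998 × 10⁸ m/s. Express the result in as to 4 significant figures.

1588 as

r = n²a₀/Z = 8²·5.292 × 10⁻¹¹/7 = 4.838 × 10⁻¹⁰ m
v = Zαc/n = 7·0.007297·2.998 × 10⁸/8 = 1.914 × 10⁶ m/s
T = 2πr/v = 1.588 × 10⁻¹⁵ s = 1588 as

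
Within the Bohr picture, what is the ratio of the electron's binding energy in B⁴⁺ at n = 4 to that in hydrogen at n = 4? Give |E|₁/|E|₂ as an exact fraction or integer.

25

|E| ∝ Z^2 · n^-2
|E|₁/|E|₂ = (5/1)^2 · (4/4)^-2 = 25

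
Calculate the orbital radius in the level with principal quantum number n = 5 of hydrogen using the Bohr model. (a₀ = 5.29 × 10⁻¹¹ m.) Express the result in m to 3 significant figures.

r_n = n²a₀/Z = 5² × 5.29 × 10⁻¹¹ / 1
    = 25 × 5.29 × 10⁻¹¹ / 1 = 1.32 × 10⁻⁹ m

1.32 × 10⁻⁹ m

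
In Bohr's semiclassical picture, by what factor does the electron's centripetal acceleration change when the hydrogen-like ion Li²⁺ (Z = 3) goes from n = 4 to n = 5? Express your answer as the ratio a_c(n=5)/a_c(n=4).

a_c ∝ Z^3 · n^-4; with Z fixed, a_c ∝ n^-4.
a_c(n=5)/a_c(n=4) = (5/4)^-4 = 256/625

256/625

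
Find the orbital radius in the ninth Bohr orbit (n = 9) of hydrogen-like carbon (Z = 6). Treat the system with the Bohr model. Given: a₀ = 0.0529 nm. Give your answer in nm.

0.714 nm

r_n = n²a₀/Z = 9² × 0.0529 / 6
    = 81 × 0.0529 / 6 = 0.714 nm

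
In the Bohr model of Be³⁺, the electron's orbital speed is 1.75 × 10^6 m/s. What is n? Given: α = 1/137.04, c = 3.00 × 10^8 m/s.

v_n = Zαc/n ⇒ n = Zαc/v = 4 × 0.00730 × 3.00 × 10^8 / 1.75 × 10^6 ≈ 5.00
n = 5

5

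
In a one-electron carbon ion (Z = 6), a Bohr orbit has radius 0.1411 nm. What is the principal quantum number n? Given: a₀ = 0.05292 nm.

4

r_n = n²a₀/Z ⇒ n² = rZ/a₀ = 0.1411 × 6 / 0.05292 ≈ 16.00
n = 4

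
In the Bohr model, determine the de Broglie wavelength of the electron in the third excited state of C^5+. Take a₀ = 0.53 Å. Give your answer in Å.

2.2 Å

The Bohr quantisation condition is nλ = 2πr_n.
r_n = n²a₀/Z = 1.4 Å
λ = 2πr_n/n = 2π·1.4/4 = 2.2 Å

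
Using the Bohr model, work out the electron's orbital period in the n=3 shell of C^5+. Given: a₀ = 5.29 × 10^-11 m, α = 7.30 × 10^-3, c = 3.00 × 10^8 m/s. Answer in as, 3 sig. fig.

r = n²a₀/Z = 3²·5.29 × 10^-11/6 = 7.94 × 10^-11 m
v = Zαc/n = 6·0.00730·3.00 × 10^8/3 = 4.38 × 10^6 m/s
T = 2πr/v = 1.14 × 10^-16 s = 114 as

114 as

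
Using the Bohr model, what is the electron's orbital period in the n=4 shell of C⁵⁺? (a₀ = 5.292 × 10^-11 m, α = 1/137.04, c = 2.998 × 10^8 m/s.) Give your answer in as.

r = n²a₀/Z = 4²·5.292 × 10^-11/6 = 1.411 × 10^-10 m
v = Zαc/n = 6·0.007297·2.998 × 10^8/4 = 3.282 × 10^6 m/s
T = 2πr/v = 2.702 × 10^-16 s = 270.2 as

270.2 as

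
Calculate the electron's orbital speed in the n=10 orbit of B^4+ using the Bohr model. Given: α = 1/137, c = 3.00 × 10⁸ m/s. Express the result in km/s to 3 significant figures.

1090 km/s

v_n = Zαc/n = 5 × 0.00730 × 3.00 × 10⁸ / 10
    = 1090 km/s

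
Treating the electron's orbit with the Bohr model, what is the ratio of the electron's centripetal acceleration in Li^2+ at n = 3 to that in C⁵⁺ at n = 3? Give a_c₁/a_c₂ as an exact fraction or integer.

a_c ∝ Z^3 · n^-4
a_c₁/a_c₂ = (3/6)^3 · (3/3)^-4 = 1/8

1/8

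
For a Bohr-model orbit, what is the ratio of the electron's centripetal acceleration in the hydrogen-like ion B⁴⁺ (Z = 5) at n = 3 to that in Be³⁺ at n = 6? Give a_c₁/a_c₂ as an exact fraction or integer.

a_c ∝ Z^3 · n^-4
a_c₁/a_c₂ = (5/4)^3 · (3/6)^-4 = 125/4

125/4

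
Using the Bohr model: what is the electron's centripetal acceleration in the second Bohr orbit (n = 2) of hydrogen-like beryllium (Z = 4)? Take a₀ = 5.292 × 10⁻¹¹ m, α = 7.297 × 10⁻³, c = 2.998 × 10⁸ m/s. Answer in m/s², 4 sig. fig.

r = n²a₀/Z = 5.292 × 10⁻¹¹ m, v = Zαc/n = 4.375 × 10⁶ m/s
a = v²/r = (4.375 × 10⁶)² / 5.292 × 10⁻¹¹ = 3.617 × 10²³ m/s²

3.617 × 10²³ m/s²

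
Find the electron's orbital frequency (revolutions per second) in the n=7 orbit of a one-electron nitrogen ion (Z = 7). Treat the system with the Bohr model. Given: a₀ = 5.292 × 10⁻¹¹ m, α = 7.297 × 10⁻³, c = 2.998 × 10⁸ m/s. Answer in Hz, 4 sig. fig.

9.399 × 10¹⁴ Hz

r = n²a₀/Z = 3.704 × 10⁻¹⁰ m, v = Zαc/n = 2.188 × 10⁶ m/s
f = v/(2πr) = 9.399 × 10¹⁴ Hz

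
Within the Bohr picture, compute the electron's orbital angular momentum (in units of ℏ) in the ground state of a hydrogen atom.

1

L_n = nℏ, so L/ℏ = n = 1.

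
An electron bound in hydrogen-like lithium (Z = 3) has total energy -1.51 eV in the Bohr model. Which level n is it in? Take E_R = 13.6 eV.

E_n = −E_R Z²/n² ⇒ n² = E_R Z²/(−E_n) = 13.6 × 3² / 1.51 ≈ 81.06
n = 9

9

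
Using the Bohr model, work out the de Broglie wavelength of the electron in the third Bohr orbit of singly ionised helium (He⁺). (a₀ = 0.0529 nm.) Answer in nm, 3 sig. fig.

The Bohr quantisation condition is nλ = 2πr_n.
r_n = n²a₀/Z = 0.238 nm
λ = 2πr_n/n = 2π·0.238/3 = 0.499 nm

0.499 nm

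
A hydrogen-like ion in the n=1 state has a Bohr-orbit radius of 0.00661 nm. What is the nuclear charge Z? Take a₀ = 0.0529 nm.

r_n = n²a₀/Z ⇒ Z = n²a₀/r = 1² × 0.0529 / 0.00661 ≈ 8.00
Z = 8

8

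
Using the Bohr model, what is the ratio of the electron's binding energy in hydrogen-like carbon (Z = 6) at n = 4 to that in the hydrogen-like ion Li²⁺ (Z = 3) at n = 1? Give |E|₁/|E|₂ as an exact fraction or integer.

1/4

|E| ∝ Z^2 · n^-2
|E|₁/|E|₂ = (6/3)^2 · (4/1)^-2 = 1/4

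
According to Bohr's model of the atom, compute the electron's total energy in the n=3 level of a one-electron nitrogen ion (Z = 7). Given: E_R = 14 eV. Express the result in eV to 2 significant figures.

-76 eV

E_n = −E_R·Z²/n² = −14 × 7²/3² = -76 eV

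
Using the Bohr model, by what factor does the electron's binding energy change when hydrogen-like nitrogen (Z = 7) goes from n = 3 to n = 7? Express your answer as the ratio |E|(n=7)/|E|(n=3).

9/49

|E| ∝ Z^2 · n^-2; with Z fixed, |E| ∝ n^-2.
|E|(n=7)/|E|(n=3) = (7/3)^-2 = 9/49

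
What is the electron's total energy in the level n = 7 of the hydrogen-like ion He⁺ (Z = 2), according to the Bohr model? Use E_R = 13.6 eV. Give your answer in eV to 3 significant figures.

E_n = −E_R·Z²/n² = −13.6 × 2²/7² = -1.11 eV

-1.11 eV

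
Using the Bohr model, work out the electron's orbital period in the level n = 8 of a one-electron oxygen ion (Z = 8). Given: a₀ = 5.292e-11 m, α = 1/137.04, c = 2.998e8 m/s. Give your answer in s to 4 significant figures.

1.216e-15 s

r = n²a₀/Z = 8²·5.292e-11/8 = 4.234e-10 m
v = Zαc/n = 8·0.007297·2.998e8/8 = 2.188e6 m/s
T = 2πr/v = 1.216e-15 s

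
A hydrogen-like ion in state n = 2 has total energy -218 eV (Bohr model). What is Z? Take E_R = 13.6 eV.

E_n = −E_R Z²/n² ⇒ Z² = −E_n n²/E_R = 218 × 2² / 13.6 ≈ 64.12
Z = 8

8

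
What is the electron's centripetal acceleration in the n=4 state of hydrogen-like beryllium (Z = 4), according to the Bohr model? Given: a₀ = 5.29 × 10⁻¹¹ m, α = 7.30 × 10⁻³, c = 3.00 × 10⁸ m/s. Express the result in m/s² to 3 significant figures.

r = n²a₀/Z = 2.12 × 10⁻¹⁰ m, v = Zαc/n = 2.19 × 10⁶ m/s
a = v²/r = (2.19 × 10⁶)² / 2.12 × 10⁻¹⁰ = 2.27 × 10²² m/s²

2.27 × 10²² m/s²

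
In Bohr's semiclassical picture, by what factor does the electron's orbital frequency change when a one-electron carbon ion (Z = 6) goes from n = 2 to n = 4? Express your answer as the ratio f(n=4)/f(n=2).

1/8

f ∝ Z^2 · n^-3; with Z fixed, f ∝ n^-3.
f(n=4)/f(n=2) = (4/2)^-3 = 1/8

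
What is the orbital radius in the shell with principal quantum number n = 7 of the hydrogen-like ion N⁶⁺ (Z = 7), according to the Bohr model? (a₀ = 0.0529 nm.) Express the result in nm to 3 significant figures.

0.370 nm

r_n = n²a₀/Z = 7² × 0.0529 / 7
    = 49 × 0.0529 / 7 = 0.370 nm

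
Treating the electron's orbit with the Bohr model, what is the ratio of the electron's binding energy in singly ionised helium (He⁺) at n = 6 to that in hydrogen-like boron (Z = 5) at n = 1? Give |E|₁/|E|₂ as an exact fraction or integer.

|E| ∝ Z^2 · n^-2
|E|₁/|E|₂ = (2/5)^2 · (6/1)^-2 = 1/225

1/225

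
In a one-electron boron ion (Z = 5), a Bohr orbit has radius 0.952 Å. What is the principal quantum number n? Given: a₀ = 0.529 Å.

3

r_n = n²a₀/Z ⇒ n² = rZ/a₀ = 0.952 × 5 / 0.529 ≈ 9.00
n = 3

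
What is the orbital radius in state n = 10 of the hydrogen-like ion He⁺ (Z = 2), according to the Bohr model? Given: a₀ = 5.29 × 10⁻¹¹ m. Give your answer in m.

2.64 × 10⁻⁹ m

r_n = n²a₀/Z = 10² × 5.29 × 10⁻¹¹ / 2
    = 100 × 5.29 × 10⁻¹¹ / 2 = 2.64 × 10⁻⁹ m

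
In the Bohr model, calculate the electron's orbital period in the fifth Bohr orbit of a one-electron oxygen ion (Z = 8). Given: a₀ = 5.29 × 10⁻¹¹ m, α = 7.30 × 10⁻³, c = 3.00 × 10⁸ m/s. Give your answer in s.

r = n²a₀/Z = 5²·5.29 × 10⁻¹¹/8 = 1.65 × 10⁻¹⁰ m
v = Zαc/n = 8·0.00730·3.00 × 10⁸/5 = 3.50 × 10⁶ m/s
T = 2πr/v = 2.96 × 10⁻¹⁶ s

2.96 × 10⁻¹⁶ s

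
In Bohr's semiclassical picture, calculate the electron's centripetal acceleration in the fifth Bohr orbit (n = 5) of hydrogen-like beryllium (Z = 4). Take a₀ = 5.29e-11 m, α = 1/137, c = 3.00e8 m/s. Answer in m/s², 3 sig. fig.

r = n²a₀/Z = 3.31e-10 m, v = Zαc/n = 1.75e6 m/s
a = v²/r = (1.75e6)² / 3.31e-10 = 9.28e21 m/s²

9.28e21 m/s²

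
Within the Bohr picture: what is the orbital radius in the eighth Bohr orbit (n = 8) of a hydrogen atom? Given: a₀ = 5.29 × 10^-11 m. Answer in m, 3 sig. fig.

r_n = n²a₀/Z = 8² × 5.29 × 10^-11 / 1
    = 64 × 5.29 × 10^-11 / 1 = 3.39 × 10^-9 m

3.39 × 10^-9 m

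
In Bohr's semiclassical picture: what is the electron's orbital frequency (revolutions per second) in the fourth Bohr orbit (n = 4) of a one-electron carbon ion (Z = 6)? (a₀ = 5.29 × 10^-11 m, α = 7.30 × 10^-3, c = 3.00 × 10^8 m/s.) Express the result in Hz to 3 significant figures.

r = n²a₀/Z = 1.41 × 10^-10 m, v = Zαc/n = 3.29 × 10^6 m/s
f = v/(2πr) = 3.71 × 10^15 Hz

3.71 × 10^15 Hz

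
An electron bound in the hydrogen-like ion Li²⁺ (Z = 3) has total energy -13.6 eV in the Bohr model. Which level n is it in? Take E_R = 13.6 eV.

3

E_n = −E_R Z²/n² ⇒ n² = E_R Z²/(−E_n) = 13.6 × 3² / 13.6 ≈ 9.00
n = 3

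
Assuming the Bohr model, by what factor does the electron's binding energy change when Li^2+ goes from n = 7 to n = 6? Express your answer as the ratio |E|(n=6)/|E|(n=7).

49/36

|E| ∝ Z^2 · n^-2; with Z fixed, |E| ∝ n^-2.
|E|(n=6)/|E|(n=7) = (6/7)^-2 = 49/36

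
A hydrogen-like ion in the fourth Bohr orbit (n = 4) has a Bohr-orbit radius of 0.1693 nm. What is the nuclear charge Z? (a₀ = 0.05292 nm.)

5

r_n = n²a₀/Z ⇒ Z = n²a₀/r = 4² × 0.05292 / 0.1693 ≈ 5.00
Z = 5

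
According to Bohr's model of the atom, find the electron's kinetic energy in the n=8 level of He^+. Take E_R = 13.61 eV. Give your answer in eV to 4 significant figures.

For a Coulomb orbit the virial theorem gives K = −E_n.
E_n = −E_R·Z²/n², so K = E_R·Z²/n² = 13.61 × 2²/8² = 0.8506 eV

0.8506 eV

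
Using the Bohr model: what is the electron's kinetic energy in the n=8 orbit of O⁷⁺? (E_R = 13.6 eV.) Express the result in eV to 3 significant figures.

13.6 eV

For a Coulomb orbit the virial theorem gives K = −E_n.
E_n = −E_R·Z²/n², so K = E_R·Z²/n² = 13.6 × 8²/8² = 13.6 eV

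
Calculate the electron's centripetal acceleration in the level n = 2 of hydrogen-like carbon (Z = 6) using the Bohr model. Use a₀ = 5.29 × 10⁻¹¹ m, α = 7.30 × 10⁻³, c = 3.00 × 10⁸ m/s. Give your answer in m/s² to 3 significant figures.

r = n²a₀/Z = 3.53 × 10⁻¹¹ m, v = Zαc/n = 6.57 × 10⁶ m/s
a = v²/r = (6.57 × 10⁶)² / 3.53 × 10⁻¹¹ = 1.22 × 10²⁴ m/s²

1.22 × 10²⁴ m/s²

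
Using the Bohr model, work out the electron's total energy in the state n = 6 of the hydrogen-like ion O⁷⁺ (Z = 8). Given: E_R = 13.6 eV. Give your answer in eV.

-24.2 eV

E_n = −E_R·Z²/n² = −13.6 × 8²/6² = -24.2 eV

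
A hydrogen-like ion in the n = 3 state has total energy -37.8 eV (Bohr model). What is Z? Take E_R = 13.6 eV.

E_n = −E_R Z²/n² ⇒ Z² = −E_n n²/E_R = 37.8 × 3² / 13.6 ≈ 25.01
Z = 5

5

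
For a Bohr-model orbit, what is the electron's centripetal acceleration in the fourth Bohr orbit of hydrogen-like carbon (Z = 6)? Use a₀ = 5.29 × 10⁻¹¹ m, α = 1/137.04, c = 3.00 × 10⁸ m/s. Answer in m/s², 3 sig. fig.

7.64 × 10²² m/s²

r = n²a₀/Z = 1.41 × 10⁻¹⁰ m, v = Zαc/n = 3.28 × 10⁶ m/s
a = v²/r = (3.28 × 10⁶)² / 1.41 × 10⁻¹⁰ = 7.64 × 10²² m/s²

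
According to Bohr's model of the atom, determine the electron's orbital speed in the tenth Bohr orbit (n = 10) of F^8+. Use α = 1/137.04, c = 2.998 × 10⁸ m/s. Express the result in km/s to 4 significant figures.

v_n = Zαc/n = 9 × 0.007297 × 2.998 × 10⁸ / 10
    = 1969 km/s

1969 km/s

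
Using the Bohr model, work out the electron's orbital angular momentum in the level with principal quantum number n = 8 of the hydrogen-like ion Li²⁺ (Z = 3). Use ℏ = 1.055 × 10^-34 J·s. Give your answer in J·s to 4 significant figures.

8.440 × 10^-34 J·s

L_n = nℏ = 8 × 1.055 × 10^-34 = 8.440 × 10^-34 J·s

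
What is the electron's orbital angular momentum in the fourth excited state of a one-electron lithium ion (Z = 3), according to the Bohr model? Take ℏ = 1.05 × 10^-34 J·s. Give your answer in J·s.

L_n = nℏ = 5 × 1.05 × 10^-34 = 5.25 × 10^-34 J·s

5.25 × 10^-34 J·s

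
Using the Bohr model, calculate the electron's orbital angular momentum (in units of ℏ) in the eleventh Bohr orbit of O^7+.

L_n = nℏ, so L/ℏ = n = 11.

11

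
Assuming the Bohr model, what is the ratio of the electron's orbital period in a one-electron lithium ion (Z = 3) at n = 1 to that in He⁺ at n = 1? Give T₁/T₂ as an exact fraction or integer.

4/9

T ∝ Z^-2 · n^3
T₁/T₂ = (3/2)^-2 · (1/1)^3 = 4/9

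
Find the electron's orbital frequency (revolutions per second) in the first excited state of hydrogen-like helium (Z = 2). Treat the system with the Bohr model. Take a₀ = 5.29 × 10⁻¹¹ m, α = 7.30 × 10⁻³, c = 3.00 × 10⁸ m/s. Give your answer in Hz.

r = n²a₀/Z = 1.06 × 10⁻¹⁰ m, v = Zαc/n = 2.19 × 10⁶ m/s
f = v/(2πr) = 3.29 × 10¹⁵ Hz

3.29 × 10¹⁵ Hz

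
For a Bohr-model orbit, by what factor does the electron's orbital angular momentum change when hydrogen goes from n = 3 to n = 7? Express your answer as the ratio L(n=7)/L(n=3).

L = nℏ depends only on n, so L ∝ n.
L(n=7)/L(n=3) = (7/3)^1 = 7/3

7/3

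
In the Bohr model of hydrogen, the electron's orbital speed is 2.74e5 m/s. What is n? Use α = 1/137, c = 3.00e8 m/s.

v_n = Zαc/n ⇒ n = Zαc/v = 1 × 0.00730 × 3.00e8 / 2.74e5 ≈ 7.99
n = 8

8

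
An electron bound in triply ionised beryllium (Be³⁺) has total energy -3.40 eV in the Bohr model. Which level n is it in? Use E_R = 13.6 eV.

E_n = −E_R Z²/n² ⇒ n² = E_R Z²/(−E_n) = 13.6 × 4² / 3.40 ≈ 64.00
n = 8

8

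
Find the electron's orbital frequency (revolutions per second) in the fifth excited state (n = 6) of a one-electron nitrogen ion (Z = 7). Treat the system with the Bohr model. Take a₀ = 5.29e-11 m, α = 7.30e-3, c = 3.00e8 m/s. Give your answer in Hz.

1.49e15 Hz

r = n²a₀/Z = 2.72e-10 m, v = Zαc/n = 2.56e6 m/s
f = v/(2πr) = 1.49e15 Hz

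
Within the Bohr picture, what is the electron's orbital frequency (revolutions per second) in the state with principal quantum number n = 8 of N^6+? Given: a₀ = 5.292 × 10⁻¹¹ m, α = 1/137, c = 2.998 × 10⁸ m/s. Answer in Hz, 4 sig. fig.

6.299 × 10¹⁴ Hz

r = n²a₀/Z = 4.838 × 10⁻¹⁰ m, v = Zαc/n = 1.915 × 10⁶ m/s
f = v/(2πr) = 6.299 × 10¹⁴ Hz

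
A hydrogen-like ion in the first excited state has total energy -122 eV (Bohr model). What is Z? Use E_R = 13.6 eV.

6

E_n = −E_R Z²/n² ⇒ Z² = −E_n n²/E_R = 122 × 2² / 13.6 ≈ 35.88
Z = 6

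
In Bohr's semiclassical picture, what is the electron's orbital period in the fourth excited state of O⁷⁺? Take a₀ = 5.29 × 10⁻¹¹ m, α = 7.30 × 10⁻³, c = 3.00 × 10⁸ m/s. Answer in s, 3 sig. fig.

r = n²a₀/Z = 5²·5.29 × 10⁻¹¹/8 = 1.65 × 10⁻¹⁰ m
v = Zαc/n = 8·0.00730·3.00 × 10⁸/5 = 3.50 × 10⁶ m/s
T = 2πr/v = 2.96 × 10⁻¹⁶ s

2.96 × 10⁻¹⁶ s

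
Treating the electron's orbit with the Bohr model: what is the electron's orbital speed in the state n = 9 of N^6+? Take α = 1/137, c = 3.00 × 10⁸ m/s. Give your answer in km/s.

1700 km/s

v_n = Zαc/n = 7 × 0.00730 × 3.00 × 10⁸ / 9
    = 1700 km/s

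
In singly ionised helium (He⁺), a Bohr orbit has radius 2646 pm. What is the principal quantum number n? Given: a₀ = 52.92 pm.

r_n = n²a₀/Z ⇒ n² = rZ/a₀ = 2646 × 2 / 52.92 ≈ 100.00
n = 10

10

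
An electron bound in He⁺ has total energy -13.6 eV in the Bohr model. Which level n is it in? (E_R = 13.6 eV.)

2

E_n = −E_R Z²/n² ⇒ n² = E_R Z²/(−E_n) = 13.6 × 2² / 13.6 ≈ 4.00
n = 2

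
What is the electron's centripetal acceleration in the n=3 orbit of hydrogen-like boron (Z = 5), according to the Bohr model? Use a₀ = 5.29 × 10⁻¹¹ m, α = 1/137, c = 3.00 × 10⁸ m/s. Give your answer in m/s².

1.40 × 10²³ m/s²

r = n²a₀/Z = 9.52 × 10⁻¹¹ m, v = Zαc/n = 3.65 × 10⁶ m/s
a = v²/r = (3.65 × 10⁶)² / 9.52 × 10⁻¹¹ = 1.40 × 10²³ m/s²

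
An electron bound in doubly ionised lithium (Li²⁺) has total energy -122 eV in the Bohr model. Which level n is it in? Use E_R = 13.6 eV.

E_n = −E_R Z²/n² ⇒ n² = E_R Z²/(−E_n) = 13.6 × 3² / 122 ≈ 1.00
n = 1

1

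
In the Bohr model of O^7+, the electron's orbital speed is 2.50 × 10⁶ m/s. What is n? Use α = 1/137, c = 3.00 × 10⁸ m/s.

7

v_n = Zαc/n ⇒ n = Zαc/v = 8 × 0.00730 × 3.00 × 10⁸ / 2.50 × 10⁶ ≈ 7.01
n = 7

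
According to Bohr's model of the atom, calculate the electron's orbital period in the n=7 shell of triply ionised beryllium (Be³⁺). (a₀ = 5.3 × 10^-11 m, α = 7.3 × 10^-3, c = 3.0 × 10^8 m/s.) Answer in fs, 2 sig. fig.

r = n²a₀/Z = 7²·5.3 × 10^-11/4 = 6.5 × 10^-10 m
v = Zαc/n = 4·0.0073·3.0 × 10^8/7 = 1.3 × 10^6 m/s
T = 2πr/v = 3.3 × 10^-15 s = 3.3 fs

3.3 fs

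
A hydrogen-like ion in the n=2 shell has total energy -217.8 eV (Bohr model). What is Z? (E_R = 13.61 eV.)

8

E_n = −E_R Z²/n² ⇒ Z² = −E_n n²/E_R = 217.8 × 2² / 13.61 ≈ 64.01
Z = 8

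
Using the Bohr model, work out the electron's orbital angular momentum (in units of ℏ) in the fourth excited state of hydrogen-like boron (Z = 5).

5

L_n = nℏ, so L/ℏ = n = 5.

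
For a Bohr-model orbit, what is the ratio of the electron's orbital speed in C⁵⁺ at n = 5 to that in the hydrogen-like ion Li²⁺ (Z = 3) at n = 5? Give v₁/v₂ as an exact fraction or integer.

2

v ∝ Z^1 · n^-1
v₁/v₂ = (6/3)^1 · (5/5)^-1 = 2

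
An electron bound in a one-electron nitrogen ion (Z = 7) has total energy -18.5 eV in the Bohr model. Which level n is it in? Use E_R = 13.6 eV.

6

E_n = −E_R Z²/n² ⇒ n² = E_R Z²/(−E_n) = 13.6 × 7² / 18.5 ≈ 36.02
n = 6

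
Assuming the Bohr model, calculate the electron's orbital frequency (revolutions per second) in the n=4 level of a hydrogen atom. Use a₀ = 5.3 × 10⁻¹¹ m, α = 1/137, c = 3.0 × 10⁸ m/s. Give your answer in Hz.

1.0 × 10¹⁴ Hz

r = n²a₀/Z = 8.5 × 10⁻¹⁰ m, v = Zαc/n = 5.5 × 10⁵ m/s
f = v/(2πr) = 1.0 × 10¹⁴ Hz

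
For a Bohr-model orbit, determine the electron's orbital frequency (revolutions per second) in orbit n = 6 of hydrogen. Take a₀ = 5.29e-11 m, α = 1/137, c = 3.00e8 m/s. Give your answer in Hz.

r = n²a₀/Z = 1.90e-9 m, v = Zαc/n = 3.65e5 m/s
f = v/(2πr) = 3.05e13 Hz

3.05e13 Hz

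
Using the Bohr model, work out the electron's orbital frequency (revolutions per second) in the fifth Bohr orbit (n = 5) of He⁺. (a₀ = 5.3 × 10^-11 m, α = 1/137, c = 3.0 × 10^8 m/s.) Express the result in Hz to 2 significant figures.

r = n²a₀/Z = 6.6 × 10^-10 m, v = Zαc/n = 8.8 × 10^5 m/s
f = v/(2πr) = 2.1 × 10^14 Hz

2.1 × 10^14 Hz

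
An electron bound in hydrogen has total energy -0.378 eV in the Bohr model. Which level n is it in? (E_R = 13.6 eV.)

E_n = −E_R Z²/n² ⇒ n² = E_R Z²/(−E_n) = 13.6 × 1² / 0.378 ≈ 35.98
n = 6

6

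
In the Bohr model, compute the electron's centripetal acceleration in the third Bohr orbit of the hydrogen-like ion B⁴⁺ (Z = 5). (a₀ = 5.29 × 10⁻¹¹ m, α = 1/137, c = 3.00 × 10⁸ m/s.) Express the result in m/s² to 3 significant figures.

1.40 × 10²³ m/s²

r = n²a₀/Z = 9.52 × 10⁻¹¹ m, v = Zαc/n = 3.65 × 10⁶ m/s
a = v²/r = (3.65 × 10⁶)² / 9.52 × 10⁻¹¹ = 1.40 × 10²³ m/s²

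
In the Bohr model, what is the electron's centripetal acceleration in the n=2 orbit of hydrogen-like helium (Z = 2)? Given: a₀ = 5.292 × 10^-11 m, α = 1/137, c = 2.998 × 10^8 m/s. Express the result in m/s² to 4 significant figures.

r = n²a₀/Z = 1.058 × 10^-10 m, v = Zαc/n = 2.188 × 10^6 m/s
a = v²/r = (2.188 × 10^6)² / 1.058 × 10^-10 = 4.525 × 10^22 m/s²

4.525 × 10^22 m/s²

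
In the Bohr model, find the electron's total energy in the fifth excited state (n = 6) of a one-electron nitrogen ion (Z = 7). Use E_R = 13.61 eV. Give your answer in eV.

E_n = −E_R·Z²/n² = −13.61 × 7²/6² = -18.52 eV

-18.52 eV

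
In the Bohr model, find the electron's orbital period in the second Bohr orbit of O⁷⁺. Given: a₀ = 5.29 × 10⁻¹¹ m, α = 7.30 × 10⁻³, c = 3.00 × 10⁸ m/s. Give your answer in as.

r = n²a₀/Z = 2²·5.29 × 10⁻¹¹/8 = 2.65 × 10⁻¹¹ m
v = Zαc/n = 8·0.00730·3.00 × 10⁸/2 = 8.76 × 10⁶ m/s
T = 2πr/v = 1.90 × 10⁻¹⁷ s = 19.0 as

19.0 as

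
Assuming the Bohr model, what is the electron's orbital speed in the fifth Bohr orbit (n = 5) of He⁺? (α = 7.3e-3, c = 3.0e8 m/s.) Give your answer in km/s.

v_n = Zαc/n = 2 × 0.0073 × 3.0e8 / 5
    = 880 km/s

880 km/s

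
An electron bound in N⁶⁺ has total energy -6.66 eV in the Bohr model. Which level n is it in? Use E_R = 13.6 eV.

E_n = −E_R Z²/n² ⇒ n² = E_R Z²/(−E_n) = 13.6 × 7² / 6.66 ≈ 100.06
n = 10

10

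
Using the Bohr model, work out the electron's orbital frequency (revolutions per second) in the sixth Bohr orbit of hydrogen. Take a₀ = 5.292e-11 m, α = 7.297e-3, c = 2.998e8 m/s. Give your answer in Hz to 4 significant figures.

r = n²a₀/Z = 1.905e-9 m, v = Zαc/n = 3.646e5 m/s
f = v/(2πr) = 3.046e13 Hz

3.046e13 Hz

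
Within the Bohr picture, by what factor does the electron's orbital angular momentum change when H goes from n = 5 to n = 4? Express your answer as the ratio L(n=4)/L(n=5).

4/5

L = nℏ depends only on n, so L ∝ n.
L(n=4)/L(n=5) = (4/5)^1 = 4/5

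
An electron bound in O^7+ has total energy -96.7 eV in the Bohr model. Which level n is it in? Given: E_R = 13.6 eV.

3

E_n = −E_R Z²/n² ⇒ n² = E_R Z²/(−E_n) = 13.6 × 8² / 96.7 ≈ 9.00
n = 3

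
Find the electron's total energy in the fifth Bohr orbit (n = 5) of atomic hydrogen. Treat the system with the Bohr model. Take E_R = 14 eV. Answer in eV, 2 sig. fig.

E_n = −E_R·Z²/n² = −14 × 1²/5² = -0.56 eV

-0.56 eV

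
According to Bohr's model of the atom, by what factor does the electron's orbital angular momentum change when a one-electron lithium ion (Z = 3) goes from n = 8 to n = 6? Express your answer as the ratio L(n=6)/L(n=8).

3/4

L = nℏ depends only on n, so L ∝ n.
L(n=6)/L(n=8) = (6/8)^1 = 3/4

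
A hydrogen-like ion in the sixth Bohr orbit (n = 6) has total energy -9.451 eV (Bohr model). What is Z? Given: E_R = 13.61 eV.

E_n = −E_R Z²/n² ⇒ Z² = −E_n n²/E_R = 9.451 × 6² / 13.61 ≈ 25.00
Z = 5

5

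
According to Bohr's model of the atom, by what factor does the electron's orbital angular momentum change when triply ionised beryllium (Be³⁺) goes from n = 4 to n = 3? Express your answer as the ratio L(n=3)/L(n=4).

L = nℏ depends only on n, so L ∝ n.
L(n=3)/L(n=4) = (3/4)^1 = 3/4

3/4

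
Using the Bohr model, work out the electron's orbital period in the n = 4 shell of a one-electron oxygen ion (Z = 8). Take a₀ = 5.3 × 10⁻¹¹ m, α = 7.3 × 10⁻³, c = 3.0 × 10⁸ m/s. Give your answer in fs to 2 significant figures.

0.15 fs

r = n²a₀/Z = 4²·5.3 × 10⁻¹¹/8 = 1.1 × 10⁻¹⁰ m
v = Zαc/n = 8·0.0073·3.0 × 10⁸/4 = 4.4 × 10⁶ m/s
T = 2πr/v = 1.5 × 10⁻¹⁶ s = 0.15 fs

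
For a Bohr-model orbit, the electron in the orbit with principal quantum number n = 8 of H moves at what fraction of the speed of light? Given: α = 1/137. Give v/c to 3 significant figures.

v_n = Zαc/n, so v/c = Zα/n = 1 × 0.00730 / 8 = 0.000912

0.000912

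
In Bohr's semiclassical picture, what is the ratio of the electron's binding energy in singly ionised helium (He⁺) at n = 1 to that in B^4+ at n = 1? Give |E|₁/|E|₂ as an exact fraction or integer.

4/25

|E| ∝ Z^2 · n^-2
|E|₁/|E|₂ = (2/5)^2 · (1/1)^-2 = 4/25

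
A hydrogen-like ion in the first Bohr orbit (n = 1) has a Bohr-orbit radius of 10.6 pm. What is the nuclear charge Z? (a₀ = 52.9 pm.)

5

r_n = n²a₀/Z ⇒ Z = n²a₀/r = 1² × 52.9 / 10.6 ≈ 4.99
Z = 5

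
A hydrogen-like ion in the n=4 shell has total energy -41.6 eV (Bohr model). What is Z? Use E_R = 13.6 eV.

7

E_n = −E_R Z²/n² ⇒ Z² = −E_n n²/E_R = 41.6 × 4² / 13.6 ≈ 48.94
Z = 7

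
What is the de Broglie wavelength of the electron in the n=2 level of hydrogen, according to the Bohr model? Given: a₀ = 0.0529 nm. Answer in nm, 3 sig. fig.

0.665 nm

The Bohr quantisation condition is nλ = 2πr_n.
r_n = n²a₀/Z = 0.212 nm
λ = 2πr_n/n = 2π·0.212/2 = 0.665 nm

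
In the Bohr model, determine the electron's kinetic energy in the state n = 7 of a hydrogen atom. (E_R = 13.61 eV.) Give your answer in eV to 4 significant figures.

For a Coulomb orbit the virial theorem gives K = −E_n.
E_n = −E_R·Z²/n², so K = E_R·Z²/n² = 13.61 × 1²/7² = 0.2778 eV

0.2778 eV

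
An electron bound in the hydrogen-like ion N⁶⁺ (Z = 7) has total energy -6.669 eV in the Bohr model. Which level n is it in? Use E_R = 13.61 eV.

10

E_n = −E_R Z²/n² ⇒ n² = E_R Z²/(−E_n) = 13.61 × 7² / 6.669 ≈ 100.00
n = 10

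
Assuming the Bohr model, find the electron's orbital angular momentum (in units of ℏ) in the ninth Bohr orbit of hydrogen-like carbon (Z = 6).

9

L_n = nℏ, so L/ℏ = n = 9.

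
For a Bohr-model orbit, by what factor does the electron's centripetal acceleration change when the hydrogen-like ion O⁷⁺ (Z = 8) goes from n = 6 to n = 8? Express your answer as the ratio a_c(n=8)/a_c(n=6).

a_c ∝ Z^3 · n^-4; with Z fixed, a_c ∝ n^-4.
a_c(n=8)/a_c(n=6) = (8/6)^-4 = 81/256

81/256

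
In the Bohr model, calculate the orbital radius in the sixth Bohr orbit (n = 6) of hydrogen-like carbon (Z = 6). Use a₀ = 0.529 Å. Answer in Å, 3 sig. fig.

r_n = n²a₀/Z = 6² × 0.529 / 6
    = 36 × 0.529 / 6 = 3.17 Å

3.17 Å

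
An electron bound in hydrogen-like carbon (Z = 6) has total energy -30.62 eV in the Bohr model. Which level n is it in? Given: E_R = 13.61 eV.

4

E_n = −E_R Z²/n² ⇒ n² = E_R Z²/(−E_n) = 13.61 × 6² / 30.62 ≈ 16.00
n = 4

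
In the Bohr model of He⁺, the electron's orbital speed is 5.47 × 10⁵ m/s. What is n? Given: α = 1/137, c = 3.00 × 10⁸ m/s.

v_n = Zαc/n ⇒ n = Zαc/v = 2 × 0.00730 × 3.00 × 10⁸ / 5.47 × 10⁵ ≈ 8.01
n = 8

8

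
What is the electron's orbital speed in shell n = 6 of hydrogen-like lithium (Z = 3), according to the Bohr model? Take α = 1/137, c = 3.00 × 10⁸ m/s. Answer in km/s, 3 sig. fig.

v_n = Zαc/n = 3 × 0.00730 × 3.00 × 10⁸ / 6
    = 1090 km/s

1090 km/s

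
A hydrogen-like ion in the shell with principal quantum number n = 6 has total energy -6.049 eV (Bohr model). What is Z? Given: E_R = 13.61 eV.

4

E_n = −E_R Z²/n² ⇒ Z² = −E_n n²/E_R = 6.049 × 6² / 13.61 ≈ 16.00
Z = 4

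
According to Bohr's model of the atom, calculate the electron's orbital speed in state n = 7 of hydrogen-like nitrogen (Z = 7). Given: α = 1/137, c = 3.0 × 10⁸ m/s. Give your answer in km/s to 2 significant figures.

2200 km/s

v_n = Zαc/n = 7 × 0.0073 × 3.0 × 10⁸ / 7
    = 2200 km/s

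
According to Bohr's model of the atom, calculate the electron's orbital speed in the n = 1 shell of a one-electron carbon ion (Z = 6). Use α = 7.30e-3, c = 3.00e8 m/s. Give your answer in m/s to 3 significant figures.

1.31e7 m/s

v_n = Zαc/n = 6 × 0.00730 × 3.00e8 / 1
    = 1.31e7 m/s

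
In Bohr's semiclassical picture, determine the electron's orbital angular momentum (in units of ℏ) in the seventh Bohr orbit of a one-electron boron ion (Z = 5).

L_n = nℏ, so L/ℏ = n = 7.

7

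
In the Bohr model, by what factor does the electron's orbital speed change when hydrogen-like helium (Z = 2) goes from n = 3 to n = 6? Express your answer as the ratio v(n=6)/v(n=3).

v ∝ Z^1 · n^-1; with Z fixed, v ∝ n^-1.
v(n=6)/v(n=3) = (6/3)^-1 = 1/2

1/2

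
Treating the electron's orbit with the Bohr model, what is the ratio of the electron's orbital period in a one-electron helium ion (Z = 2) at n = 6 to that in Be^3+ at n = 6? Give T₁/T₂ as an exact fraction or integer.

T ∝ Z^-2 · n^3
T₁/T₂ = (2/4)^-2 · (6/6)^3 = 4

4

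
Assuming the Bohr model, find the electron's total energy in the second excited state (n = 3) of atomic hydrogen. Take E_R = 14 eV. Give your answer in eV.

-1.6 eV

E_n = −E_R·Z²/n² = −14 × 1²/3² = -1.6 eV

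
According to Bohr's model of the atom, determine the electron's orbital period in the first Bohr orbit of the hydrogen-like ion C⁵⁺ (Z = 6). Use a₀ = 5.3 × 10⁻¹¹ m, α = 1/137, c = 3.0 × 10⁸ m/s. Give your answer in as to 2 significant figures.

r = n²a₀/Z = 1²·5.3 × 10⁻¹¹/6 = 8.8 × 10⁻¹² m
v = Zαc/n = 6·0.0073·3.0 × 10⁸/1 = 1.3 × 10⁷ m/s
T = 2πr/v = 4.2 × 10⁻¹⁸ s = 4.2 as

4.2 as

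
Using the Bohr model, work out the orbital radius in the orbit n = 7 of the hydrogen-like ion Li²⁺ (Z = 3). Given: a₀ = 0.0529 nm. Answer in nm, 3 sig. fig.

r_n = n²a₀/Z = 7² × 0.0529 / 3
    = 49 × 0.0529 / 3 = 0.864 nm

0.864 nm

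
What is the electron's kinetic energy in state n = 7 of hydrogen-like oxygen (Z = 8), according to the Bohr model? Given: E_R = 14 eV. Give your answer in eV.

18 eV

For a Coulomb orbit the virial theorem gives K = −E_n.
E_n = −E_R·Z²/n², so K = E_R·Z²/n² = 14 × 8²/7² = 18 eV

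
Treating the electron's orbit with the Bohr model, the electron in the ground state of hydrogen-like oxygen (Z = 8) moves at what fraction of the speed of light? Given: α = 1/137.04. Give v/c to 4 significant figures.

0.05838

v_n = Zαc/n, so v/c = Zα/n = 8 × 0.007297 / 1 = 0.05838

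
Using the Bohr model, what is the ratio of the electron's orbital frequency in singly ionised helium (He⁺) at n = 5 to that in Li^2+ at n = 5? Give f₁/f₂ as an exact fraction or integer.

4/9

f ∝ Z^2 · n^-3
f₁/f₂ = (2/3)^2 · (5/5)^-3 = 4/9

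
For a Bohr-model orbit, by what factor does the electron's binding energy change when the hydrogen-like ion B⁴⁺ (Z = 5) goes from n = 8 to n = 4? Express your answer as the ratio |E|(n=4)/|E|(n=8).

|E| ∝ Z^2 · n^-2; with Z fixed, |E| ∝ n^-2.
|E|(n=4)/|E|(n=8) = (4/8)^-2 = 4

4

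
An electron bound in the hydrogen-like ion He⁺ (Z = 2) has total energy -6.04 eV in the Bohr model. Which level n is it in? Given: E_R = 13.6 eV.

3

E_n = −E_R Z²/n² ⇒ n² = E_R Z²/(−E_n) = 13.6 × 2² / 6.04 ≈ 9.01
n = 3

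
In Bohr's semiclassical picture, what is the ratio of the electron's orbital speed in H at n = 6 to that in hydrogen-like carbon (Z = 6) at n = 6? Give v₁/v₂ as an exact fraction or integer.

v ∝ Z^1 · n^-1
v₁/v₂ = (1/6)^1 · (6/6)^-1 = 1/6

1/6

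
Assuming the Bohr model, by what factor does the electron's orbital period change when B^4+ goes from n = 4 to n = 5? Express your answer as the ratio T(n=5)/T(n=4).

125/64

T ∝ Z^-2 · n^3; with Z fixed, T ∝ n^3.
T(n=5)/T(n=4) = (5/4)^3 = 125/64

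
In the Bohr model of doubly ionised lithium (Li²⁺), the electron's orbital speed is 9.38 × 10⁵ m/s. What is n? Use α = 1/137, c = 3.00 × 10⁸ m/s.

7

v_n = Zαc/n ⇒ n = Zαc/v = 3 × 0.00730 × 3.00 × 10⁸ / 9.38 × 10⁵ ≈ 7.00
n = 7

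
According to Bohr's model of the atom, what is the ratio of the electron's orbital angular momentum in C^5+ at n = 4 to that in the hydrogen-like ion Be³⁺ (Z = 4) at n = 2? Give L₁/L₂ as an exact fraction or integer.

L = nℏ is independent of Z.
L₁/L₂ = n₁/n₂ = 4/2 = 2

2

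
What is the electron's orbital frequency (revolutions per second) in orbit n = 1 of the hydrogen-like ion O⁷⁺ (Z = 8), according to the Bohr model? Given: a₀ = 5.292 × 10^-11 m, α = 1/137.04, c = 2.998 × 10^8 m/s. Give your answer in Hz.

4.211 × 10^17 Hz

r = n²a₀/Z = 6.615 × 10^-12 m, v = Zαc/n = 1.750 × 10^7 m/s
f = v/(2πr) = 4.211 × 10^17 Hz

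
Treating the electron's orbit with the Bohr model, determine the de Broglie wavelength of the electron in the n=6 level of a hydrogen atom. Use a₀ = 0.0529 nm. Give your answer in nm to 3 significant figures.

The Bohr quantisation condition is nλ = 2πr_n.
r_n = n²a₀/Z = 1.90 nm
λ = 2πr_n/n = 2π·1.90/6 = 1.99 nm

1.99 nm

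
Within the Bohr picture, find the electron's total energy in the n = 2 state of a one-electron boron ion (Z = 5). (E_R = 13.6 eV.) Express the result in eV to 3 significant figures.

E_n = −E_R·Z²/n² = −13.6 × 5²/2² = -85.0 eV

-85.0 eV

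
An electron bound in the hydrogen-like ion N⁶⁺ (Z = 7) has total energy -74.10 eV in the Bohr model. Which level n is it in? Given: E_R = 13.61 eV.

3

E_n = −E_R Z²/n² ⇒ n² = E_R Z²/(−E_n) = 13.61 × 7² / 74.10 ≈ 9.00
n = 3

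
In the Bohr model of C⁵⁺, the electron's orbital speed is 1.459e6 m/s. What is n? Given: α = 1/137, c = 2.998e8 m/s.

v_n = Zαc/n ⇒ n = Zαc/v = 6 × 0.007299 × 2.998e8 / 1.459e6 ≈ 9.00
n = 9

9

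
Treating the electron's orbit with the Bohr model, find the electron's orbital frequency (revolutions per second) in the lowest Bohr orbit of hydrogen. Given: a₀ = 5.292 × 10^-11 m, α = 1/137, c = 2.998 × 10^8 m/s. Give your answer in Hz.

6.581 × 10^15 Hz

r = n²a₀/Z = 5.292 × 10^-11 m, v = Zαc/n = 2.188 × 10^6 m/s
f = v/(2πr) = 6.581 × 10^15 Hz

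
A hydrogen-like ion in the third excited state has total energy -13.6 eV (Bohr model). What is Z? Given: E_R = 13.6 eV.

4

E_n = −E_R Z²/n² ⇒ Z² = −E_n n²/E_R = 13.6 × 4² / 13.6 ≈ 16.00
Z = 4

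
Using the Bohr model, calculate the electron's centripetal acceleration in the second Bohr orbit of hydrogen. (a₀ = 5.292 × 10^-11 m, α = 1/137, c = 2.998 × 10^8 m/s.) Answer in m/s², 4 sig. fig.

5.656 × 10^21 m/s²

r = n²a₀/Z = 2.117 × 10^-10 m, v = Zαc/n = 1.094 × 10^6 m/s
a = v²/r = (1.094 × 10^6)² / 2.117 × 10^-10 = 5.656 × 10^21 m/s²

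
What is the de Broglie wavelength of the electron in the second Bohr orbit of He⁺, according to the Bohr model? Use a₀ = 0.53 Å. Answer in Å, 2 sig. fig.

3.3 Å

The Bohr quantisation condition is nλ = 2πr_n.
r_n = n²a₀/Z = 1.1 Å
λ = 2πr_n/n = 2π·1.1/2 = 3.3 Å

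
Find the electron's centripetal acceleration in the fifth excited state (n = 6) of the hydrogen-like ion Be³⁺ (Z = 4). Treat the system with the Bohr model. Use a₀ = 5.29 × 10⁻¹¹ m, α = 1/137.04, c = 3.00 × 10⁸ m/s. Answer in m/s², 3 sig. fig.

4.47 × 10²¹ m/s²

r = n²a₀/Z = 4.76 × 10⁻¹⁰ m, v = Zαc/n = 1.46 × 10⁶ m/s
a = v²/r = (1.46 × 10⁶)² / 4.76 × 10⁻¹⁰ = 4.47 × 10²¹ m/s²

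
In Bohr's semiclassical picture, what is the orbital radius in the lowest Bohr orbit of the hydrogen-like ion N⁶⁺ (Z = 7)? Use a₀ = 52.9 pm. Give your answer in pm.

r_n = n²a₀/Z = 1² × 52.9 / 7
    = 1 × 52.9 / 7 = 7.56 pm

7.56 pm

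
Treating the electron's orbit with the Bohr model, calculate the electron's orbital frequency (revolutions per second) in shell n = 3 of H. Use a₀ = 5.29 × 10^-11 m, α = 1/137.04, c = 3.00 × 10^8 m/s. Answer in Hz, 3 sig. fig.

2.44 × 10^14 Hz

r = n²a₀/Z = 4.76 × 10^-10 m, v = Zαc/n = 7.30 × 10^5 m/s
f = v/(2πr) = 2.44 × 10^14 Hz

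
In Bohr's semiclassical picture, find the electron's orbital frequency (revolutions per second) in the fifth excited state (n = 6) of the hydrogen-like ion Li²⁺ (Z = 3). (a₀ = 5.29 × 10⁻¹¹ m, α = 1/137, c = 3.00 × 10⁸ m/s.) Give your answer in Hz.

2.75 × 10¹⁴ Hz

r = n²a₀/Z = 6.35 × 10⁻¹⁰ m, v = Zαc/n = 1.09 × 10⁶ m/s
f = v/(2πr) = 2.75 × 10¹⁴ Hz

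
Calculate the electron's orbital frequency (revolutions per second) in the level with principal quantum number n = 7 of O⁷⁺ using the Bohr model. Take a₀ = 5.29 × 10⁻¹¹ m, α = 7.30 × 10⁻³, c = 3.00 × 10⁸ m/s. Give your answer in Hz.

r = n²a₀/Z = 3.24 × 10⁻¹⁰ m, v = Zαc/n = 2.50 × 10⁶ m/s
f = v/(2πr) = 1.23 × 10¹⁵ Hz

1.23 × 10¹⁵ Hz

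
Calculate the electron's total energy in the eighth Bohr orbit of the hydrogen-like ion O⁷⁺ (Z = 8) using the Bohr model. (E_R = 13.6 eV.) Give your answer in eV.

-13.6 eV

E_n = −E_R·Z²/n² = −13.6 × 8²/8² = -13.6 eV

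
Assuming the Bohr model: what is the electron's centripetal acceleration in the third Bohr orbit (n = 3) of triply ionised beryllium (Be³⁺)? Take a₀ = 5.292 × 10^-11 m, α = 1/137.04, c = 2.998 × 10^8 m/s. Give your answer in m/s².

7.146 × 10^22 m/s²

r = n²a₀/Z = 1.191 × 10^-10 m, v = Zαc/n = 2.917 × 10^6 m/s
a = v²/r = (2.917 × 10^6)² / 1.191 × 10^-10 = 7.146 × 10^22 m/s²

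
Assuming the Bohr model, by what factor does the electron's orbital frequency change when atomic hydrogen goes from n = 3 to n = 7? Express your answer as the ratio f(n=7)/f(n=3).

27/343

f ∝ Z^2 · n^-3; with Z fixed, f ∝ n^-3.
f(n=7)/f(n=3) = (7/3)^-3 = 27/343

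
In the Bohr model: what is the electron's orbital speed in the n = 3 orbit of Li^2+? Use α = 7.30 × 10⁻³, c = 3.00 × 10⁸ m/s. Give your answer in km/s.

2190 km/s

v_n = Zαc/n = 3 × 0.00730 × 3.00 × 10⁸ / 3
    = 2190 km/s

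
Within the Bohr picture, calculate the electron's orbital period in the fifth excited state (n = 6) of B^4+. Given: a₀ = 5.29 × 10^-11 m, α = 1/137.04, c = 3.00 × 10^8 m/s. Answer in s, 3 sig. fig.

1.31 × 10^-15 s

r = n²a₀/Z = 6²·5.29 × 10^-11/5 = 3.81 × 10^-10 m
v = Zαc/n = 5·0.00730·3.00 × 10^8/6 = 1.82 × 10^6 m/s
T = 2πr/v = 1.31 × 10^-15 s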